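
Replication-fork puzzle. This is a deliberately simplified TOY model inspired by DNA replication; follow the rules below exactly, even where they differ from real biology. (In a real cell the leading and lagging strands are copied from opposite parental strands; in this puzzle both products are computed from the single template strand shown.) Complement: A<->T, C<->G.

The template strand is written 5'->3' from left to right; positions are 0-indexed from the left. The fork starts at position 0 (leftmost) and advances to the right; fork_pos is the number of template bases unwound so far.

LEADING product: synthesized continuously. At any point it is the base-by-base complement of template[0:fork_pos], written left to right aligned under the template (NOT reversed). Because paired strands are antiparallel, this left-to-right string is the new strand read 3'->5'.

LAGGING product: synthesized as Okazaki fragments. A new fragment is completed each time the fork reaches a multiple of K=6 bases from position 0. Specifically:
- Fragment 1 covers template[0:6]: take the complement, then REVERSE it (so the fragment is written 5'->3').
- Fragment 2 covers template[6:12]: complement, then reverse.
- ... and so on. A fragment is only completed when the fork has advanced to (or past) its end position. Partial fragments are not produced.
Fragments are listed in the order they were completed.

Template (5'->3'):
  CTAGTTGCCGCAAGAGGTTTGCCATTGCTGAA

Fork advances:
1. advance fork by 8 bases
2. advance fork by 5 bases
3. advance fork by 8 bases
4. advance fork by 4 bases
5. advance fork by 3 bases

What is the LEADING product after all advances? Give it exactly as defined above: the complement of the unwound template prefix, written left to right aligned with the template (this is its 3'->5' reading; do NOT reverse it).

Answer: GATCAACGGCGTTCTCCAAACGGTAACG

Derivation:
Step 1: advance 8 -> fork_pos = 0 + 8 = 8.
Step 2: advance 5 -> fork_pos = 8 + 5 = 13.
Step 3: advance 8 -> fork_pos = 13 + 8 = 21.
Step 4: advance 4 -> fork_pos = 21 + 4 = 25.
Step 5: advance 3 -> fork_pos = 25 + 3 = 28.
Unwound prefix: template[0:28] = CTAGTTGCCGCAAGAGGTTTGCCATTGC
Complement it base by base (A<->T, C<->G), keeping left-to-right order:
  [0:5] CTAGT -> GATCA
  [5:10] TGCCG -> ACGGC
  [10:15] CAAGA -> GTTCT
  [15:20] GGTTT -> CCAAA
  [20:25] GCCAT -> CGGTA
  [25:28] TGC -> ACG
Concatenate: GATCAACGGCGTTCTCCAAACGGTAACG (length 28; written aligned with the template, i.e. 3'->5').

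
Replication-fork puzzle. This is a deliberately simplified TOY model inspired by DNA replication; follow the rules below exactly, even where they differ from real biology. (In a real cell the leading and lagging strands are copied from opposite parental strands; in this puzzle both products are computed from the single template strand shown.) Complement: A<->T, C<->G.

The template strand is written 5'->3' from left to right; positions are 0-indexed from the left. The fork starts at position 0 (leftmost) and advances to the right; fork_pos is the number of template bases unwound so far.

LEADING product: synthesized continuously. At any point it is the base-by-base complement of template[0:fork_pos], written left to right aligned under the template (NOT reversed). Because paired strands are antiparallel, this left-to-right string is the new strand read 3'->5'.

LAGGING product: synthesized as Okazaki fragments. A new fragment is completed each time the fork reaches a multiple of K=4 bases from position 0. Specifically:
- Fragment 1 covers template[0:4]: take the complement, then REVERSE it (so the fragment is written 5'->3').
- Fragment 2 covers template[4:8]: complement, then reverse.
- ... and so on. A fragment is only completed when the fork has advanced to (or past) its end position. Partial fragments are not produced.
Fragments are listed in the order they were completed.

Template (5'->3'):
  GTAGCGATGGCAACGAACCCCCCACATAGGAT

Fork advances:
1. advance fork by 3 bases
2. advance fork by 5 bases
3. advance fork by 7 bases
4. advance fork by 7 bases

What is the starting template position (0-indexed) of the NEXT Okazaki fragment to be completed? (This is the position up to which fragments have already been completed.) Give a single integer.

Answer: 20

Derivation:
Step 1: advance 3 -> fork_pos = 0 + 3 = 3. Next multiple of 4 is 4 (not reached); still 0 fragment(s).
Step 2: advance 5 -> fork_pos = 3 + 5 = 8. Reached multiple(s) of 4: 4, 8 -> fragments 1-2 completed (2 total).
Step 3: advance 7 -> fork_pos = 8 + 7 = 15. Reached multiple(s) of 4: 12 -> fragment 3 completed (3 total).
Step 4: advance 7 -> fork_pos = 15 + 7 = 22. Reached multiple(s) of 4: 16, 20 -> fragments 4-5 completed (5 total).
5 fragment(s) completed, covering template[0:20] (5 x 4 = 20). The next fragment, fragment 6, covers template[20:24], so it starts at position 20.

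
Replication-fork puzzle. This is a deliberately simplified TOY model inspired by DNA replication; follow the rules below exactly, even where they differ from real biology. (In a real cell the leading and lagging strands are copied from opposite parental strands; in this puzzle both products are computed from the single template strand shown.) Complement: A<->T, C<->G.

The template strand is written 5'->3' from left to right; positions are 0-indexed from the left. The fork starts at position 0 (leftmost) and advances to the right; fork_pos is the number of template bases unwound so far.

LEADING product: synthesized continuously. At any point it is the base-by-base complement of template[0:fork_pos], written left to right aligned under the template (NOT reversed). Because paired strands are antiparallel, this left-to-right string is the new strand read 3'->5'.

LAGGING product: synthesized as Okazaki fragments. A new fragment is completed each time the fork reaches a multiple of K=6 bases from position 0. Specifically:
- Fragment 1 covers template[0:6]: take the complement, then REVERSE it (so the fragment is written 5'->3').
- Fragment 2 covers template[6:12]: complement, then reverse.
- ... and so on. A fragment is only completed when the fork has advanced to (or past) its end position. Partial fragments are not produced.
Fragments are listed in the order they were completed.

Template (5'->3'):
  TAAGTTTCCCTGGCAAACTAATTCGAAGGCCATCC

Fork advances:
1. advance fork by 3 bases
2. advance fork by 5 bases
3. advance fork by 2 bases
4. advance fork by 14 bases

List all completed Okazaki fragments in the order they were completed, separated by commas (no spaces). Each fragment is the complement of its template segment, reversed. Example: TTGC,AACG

Step 1: advance 3 -> fork_pos = 0 + 3 = 3. Next multiple of 6 is 6 (not reached); still 0 fragment(s).
Step 2: advance 5 -> fork_pos = 3 + 5 = 8. Reached multiple(s) of 6: 6 -> fragment 1 completed (1 total).
Step 3: advance 2 -> fork_pos = 8 + 2 = 10. Next multiple of 6 is 12 (not reached); still 1 fragment(s).
Step 4: advance 14 -> fork_pos = 10 + 14 = 24. Reached multiple(s) of 6: 12, 18, 24 -> fragments 2-4 completed (4 total).
Final fork_pos = 24, so 4 fragment(s) are complete. Build each: template segment -> complement -> reverse.
Fragment 1: template[0:6] = TAAGTT -> complement ATTCAA -> reversed AACTTA
Fragment 2: template[6:12] = TCCCTG -> complement AGGGAC -> reversed CAGGGA
Fragment 3: template[12:18] = GCAAAC -> complement CGTTTG -> reversed GTTTGC
Fragment 4: template[18:24] = TAATTC -> complement ATTAAG -> reversed GAATTA

Answer: AACTTA,CAGGGA,GTTTGC,GAATTA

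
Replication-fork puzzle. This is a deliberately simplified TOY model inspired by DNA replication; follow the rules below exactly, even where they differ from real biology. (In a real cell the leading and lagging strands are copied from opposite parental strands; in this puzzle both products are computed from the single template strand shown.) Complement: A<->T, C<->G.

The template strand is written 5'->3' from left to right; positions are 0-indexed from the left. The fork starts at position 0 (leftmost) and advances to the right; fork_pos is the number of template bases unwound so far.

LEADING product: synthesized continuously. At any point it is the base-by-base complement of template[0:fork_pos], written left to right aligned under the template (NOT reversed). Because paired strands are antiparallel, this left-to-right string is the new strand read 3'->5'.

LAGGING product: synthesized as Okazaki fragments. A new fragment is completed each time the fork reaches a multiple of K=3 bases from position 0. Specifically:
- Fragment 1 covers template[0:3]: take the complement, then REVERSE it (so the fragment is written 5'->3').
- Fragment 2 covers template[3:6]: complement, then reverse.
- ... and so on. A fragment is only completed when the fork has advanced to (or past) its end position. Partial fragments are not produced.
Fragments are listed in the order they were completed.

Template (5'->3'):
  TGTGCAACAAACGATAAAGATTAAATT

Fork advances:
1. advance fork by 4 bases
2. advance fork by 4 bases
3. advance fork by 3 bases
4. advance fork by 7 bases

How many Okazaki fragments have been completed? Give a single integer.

Answer: 6

Derivation:
Step 1: advance 4 -> fork_pos = 0 + 4 = 4. Reached multiple(s) of 3: 3 -> fragment 1 completed (1 total).
Step 2: advance 4 -> fork_pos = 4 + 4 = 8. Reached multiple(s) of 3: 6 -> fragment 2 completed (2 total).
Step 3: advance 3 -> fork_pos = 8 + 3 = 11. Reached multiple(s) of 3: 9 -> fragment 3 completed (3 total).
Step 4: advance 7 -> fork_pos = 11 + 7 = 18. Reached multiple(s) of 3: 12, 15, 18 -> fragments 4-6 completed (6 total).
Check: final fork_pos = 18; the multiples of 3 that are <= 18 are 3..18 -> 18 // 3 = 6 completed fragment(s).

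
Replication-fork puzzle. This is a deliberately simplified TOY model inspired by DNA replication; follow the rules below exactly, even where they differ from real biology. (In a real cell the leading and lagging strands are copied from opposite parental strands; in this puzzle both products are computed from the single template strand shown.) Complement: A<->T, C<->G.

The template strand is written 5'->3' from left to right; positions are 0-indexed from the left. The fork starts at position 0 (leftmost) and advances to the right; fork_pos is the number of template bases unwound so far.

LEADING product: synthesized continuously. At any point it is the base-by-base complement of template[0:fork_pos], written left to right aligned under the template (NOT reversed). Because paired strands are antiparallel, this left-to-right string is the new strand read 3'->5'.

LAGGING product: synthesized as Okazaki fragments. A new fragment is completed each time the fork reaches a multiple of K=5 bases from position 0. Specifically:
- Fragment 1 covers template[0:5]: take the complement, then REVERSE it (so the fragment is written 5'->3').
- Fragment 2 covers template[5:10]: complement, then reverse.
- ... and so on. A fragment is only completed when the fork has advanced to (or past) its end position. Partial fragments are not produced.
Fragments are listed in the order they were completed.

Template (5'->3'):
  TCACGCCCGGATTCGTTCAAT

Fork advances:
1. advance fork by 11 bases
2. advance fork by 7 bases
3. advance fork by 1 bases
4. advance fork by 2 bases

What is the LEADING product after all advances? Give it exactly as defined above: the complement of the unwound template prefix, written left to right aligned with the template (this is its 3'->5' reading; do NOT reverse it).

Step 1: advance 11 -> fork_pos = 0 + 11 = 11.
Step 2: advance 7 -> fork_pos = 11 + 7 = 18.
Step 3: advance 1 -> fork_pos = 18 + 1 = 19.
Step 4: advance 2 -> fork_pos = 19 + 2 = 21.
Unwound prefix: template[0:21] = TCACGCCCGGATTCGTTCAAT
Complement it base by base (A<->T, C<->G), keeping left-to-right order:
  [0:5] TCACG -> AGTGC
  [5:10] CCCGG -> GGGCC
  [10:15] ATTCG -> TAAGC
  [15:20] TTCAA -> AAGTT
  [20:21] T -> A
Concatenate: AGTGCGGGCCTAAGCAAGTTA (length 21; written aligned with the template, i.e. 3'->5').

Answer: AGTGCGGGCCTAAGCAAGTTA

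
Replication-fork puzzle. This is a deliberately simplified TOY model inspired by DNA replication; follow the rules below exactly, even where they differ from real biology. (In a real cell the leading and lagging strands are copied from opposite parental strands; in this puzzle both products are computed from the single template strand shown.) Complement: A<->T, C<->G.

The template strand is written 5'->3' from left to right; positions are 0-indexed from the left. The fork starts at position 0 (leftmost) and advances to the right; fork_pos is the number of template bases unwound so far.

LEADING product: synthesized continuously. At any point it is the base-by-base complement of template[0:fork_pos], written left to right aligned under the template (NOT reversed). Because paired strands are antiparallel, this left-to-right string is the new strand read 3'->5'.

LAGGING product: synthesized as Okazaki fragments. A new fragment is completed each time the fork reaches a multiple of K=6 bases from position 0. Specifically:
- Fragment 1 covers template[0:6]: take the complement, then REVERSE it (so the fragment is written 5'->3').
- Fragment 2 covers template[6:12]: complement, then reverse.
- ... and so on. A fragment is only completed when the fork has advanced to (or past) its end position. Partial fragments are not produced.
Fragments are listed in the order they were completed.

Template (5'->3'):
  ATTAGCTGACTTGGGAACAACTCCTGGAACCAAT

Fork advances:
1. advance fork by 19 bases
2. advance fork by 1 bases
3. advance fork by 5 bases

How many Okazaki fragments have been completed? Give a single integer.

Step 1: advance 19 -> fork_pos = 0 + 19 = 19. Reached multiple(s) of 6: 6, 12, 18 -> fragments 1-3 completed (3 total).
Step 2: advance 1 -> fork_pos = 19 + 1 = 20. Next multiple of 6 is 24 (not reached); still 3 fragment(s).
Step 3: advance 5 -> fork_pos = 20 + 5 = 25. Reached multiple(s) of 6: 24 -> fragment 4 completed (4 total).
Check: final fork_pos = 25; the multiples of 6 that are <= 25 are 6..24 -> 25 // 6 = 4 completed fragment(s).

Answer: 4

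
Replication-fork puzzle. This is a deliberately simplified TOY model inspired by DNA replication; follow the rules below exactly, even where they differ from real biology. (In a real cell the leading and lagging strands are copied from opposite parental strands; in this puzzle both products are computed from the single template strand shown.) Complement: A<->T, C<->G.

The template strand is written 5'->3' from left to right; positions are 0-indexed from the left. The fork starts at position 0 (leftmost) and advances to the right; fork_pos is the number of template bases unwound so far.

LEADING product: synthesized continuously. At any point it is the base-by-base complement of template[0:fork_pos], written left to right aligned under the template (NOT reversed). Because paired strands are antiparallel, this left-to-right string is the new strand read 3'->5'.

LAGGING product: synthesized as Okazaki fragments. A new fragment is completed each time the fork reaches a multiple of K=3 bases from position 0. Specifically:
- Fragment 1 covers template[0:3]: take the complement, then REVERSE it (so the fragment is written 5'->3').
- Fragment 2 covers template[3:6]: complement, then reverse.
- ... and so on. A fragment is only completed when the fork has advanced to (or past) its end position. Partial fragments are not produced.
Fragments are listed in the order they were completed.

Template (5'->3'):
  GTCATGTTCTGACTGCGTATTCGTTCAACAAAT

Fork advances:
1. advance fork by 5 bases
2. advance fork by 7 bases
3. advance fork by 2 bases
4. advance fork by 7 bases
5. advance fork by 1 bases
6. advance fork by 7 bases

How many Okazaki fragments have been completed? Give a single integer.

Answer: 9

Derivation:
Step 1: advance 5 -> fork_pos = 0 + 5 = 5. Reached multiple(s) of 3: 3 -> fragment 1 completed (1 total).
Step 2: advance 7 -> fork_pos = 5 + 7 = 12. Reached multiple(s) of 3: 6, 9, 12 -> fragments 2-4 completed (4 total).
Step 3: advance 2 -> fork_pos = 12 + 2 = 14. Next multiple of 3 is 15 (not reached); still 4 fragment(s).
Step 4: advance 7 -> fork_pos = 14 + 7 = 21. Reached multiple(s) of 3: 15, 18, 21 -> fragments 5-7 completed (7 total).
Step 5: advance 1 -> fork_pos = 21 + 1 = 22. Next multiple of 3 is 24 (not reached); still 7 fragment(s).
Step 6: advance 7 -> fork_pos = 22 + 7 = 29. Reached multiple(s) of 3: 24, 27 -> fragments 8-9 completed (9 total).
Check: final fork_pos = 29; the multiples of 3 that are <= 29 are 3..27 -> 29 // 3 = 9 completed fragment(s).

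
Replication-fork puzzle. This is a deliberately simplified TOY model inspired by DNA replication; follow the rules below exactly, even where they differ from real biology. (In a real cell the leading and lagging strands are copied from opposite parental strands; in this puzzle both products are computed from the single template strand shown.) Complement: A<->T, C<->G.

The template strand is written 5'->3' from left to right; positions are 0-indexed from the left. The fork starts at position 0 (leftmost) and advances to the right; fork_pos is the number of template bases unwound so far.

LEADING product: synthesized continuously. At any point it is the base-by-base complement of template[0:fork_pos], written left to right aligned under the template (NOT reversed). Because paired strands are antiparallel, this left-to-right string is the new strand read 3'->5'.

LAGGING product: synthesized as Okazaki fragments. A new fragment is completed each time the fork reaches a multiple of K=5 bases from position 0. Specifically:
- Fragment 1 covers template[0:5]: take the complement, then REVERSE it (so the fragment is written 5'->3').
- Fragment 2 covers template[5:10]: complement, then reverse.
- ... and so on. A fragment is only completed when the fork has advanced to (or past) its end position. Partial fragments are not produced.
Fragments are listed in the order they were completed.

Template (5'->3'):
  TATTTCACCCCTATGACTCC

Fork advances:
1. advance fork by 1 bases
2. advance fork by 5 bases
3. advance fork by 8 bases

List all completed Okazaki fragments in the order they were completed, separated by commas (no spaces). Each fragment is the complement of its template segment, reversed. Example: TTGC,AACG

Answer: AAATA,GGGTG

Derivation:
Step 1: advance 1 -> fork_pos = 0 + 1 = 1. Next multiple of 5 is 5 (not reached); still 0 fragment(s).
Step 2: advance 5 -> fork_pos = 1 + 5 = 6. Reached multiple(s) of 5: 5 -> fragment 1 completed (1 total).
Step 3: advance 8 -> fork_pos = 6 + 8 = 14. Reached multiple(s) of 5: 10 -> fragment 2 completed (2 total).
Final fork_pos = 14, so 2 fragment(s) are complete. Build each: template segment -> complement -> reverse.
Fragment 1: template[0:5] = TATTT -> complement ATAAA -> reversed AAATA
Fragment 2: template[5:10] = CACCC -> complement GTGGG -> reversed GGGTG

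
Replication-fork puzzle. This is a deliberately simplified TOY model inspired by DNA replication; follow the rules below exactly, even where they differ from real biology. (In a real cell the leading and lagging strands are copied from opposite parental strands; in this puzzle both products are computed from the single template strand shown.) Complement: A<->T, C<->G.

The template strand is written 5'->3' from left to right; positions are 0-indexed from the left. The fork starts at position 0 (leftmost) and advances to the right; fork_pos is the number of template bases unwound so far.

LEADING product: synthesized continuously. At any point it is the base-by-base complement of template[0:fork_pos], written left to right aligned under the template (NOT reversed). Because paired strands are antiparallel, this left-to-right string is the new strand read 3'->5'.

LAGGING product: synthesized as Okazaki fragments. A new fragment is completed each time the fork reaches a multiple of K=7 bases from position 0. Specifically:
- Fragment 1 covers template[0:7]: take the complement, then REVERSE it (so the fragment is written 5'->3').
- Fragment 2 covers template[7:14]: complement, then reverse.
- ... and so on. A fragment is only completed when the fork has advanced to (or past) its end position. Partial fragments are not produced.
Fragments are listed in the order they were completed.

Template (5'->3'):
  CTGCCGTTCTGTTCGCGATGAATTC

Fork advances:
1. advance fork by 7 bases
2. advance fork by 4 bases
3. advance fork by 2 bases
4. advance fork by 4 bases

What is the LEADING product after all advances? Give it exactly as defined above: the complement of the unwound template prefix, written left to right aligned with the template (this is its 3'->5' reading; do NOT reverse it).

Step 1: advance 7 -> fork_pos = 0 + 7 = 7.
Step 2: advance 4 -> fork_pos = 7 + 4 = 11.
Step 3: advance 2 -> fork_pos = 11 + 2 = 13.
Step 4: advance 4 -> fork_pos = 13 + 4 = 17.
Unwound prefix: template[0:17] = CTGCCGTTCTGTTCGCG
Complement it base by base (A<->T, C<->G), keeping left-to-right order:
  [0:5] CTGCC -> GACGG
  [5:10] GTTCT -> CAAGA
  [10:15] GTTCG -> CAAGC
  [15:17] CG -> GC
Concatenate: GACGGCAAGACAAGCGC (length 17; written aligned with the template, i.e. 3'->5').

Answer: GACGGCAAGACAAGCGC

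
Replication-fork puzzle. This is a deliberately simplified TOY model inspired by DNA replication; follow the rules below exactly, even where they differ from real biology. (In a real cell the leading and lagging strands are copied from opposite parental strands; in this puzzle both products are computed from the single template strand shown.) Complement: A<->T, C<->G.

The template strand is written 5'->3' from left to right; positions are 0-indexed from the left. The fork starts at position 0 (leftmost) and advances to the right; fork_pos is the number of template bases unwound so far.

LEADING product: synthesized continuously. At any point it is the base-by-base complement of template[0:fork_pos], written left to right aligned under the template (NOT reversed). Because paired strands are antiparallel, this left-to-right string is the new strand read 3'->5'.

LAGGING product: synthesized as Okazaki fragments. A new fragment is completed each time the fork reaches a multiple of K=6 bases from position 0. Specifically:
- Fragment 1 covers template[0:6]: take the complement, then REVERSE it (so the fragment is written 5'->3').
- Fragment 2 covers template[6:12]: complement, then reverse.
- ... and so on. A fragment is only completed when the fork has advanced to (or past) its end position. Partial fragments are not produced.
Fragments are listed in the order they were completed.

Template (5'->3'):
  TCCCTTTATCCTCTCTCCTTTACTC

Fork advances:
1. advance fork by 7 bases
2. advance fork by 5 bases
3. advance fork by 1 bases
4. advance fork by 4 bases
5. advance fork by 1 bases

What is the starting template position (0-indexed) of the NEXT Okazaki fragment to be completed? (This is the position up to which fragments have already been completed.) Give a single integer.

Step 1: advance 7 -> fork_pos = 0 + 7 = 7. Reached multiple(s) of 6: 6 -> fragment 1 completed (1 total).
Step 2: advance 5 -> fork_pos = 7 + 5 = 12. Reached multiple(s) of 6: 12 -> fragment 2 completed (2 total).
Step 3: advance 1 -> fork_pos = 12 + 1 = 13. Next multiple of 6 is 18 (not reached); still 2 fragment(s).
Step 4: advance 4 -> fork_pos = 13 + 4 = 17. Next multiple of 6 is 18 (not reached); still 2 fragment(s).
Step 5: advance 1 -> fork_pos = 17 + 1 = 18. Reached multiple(s) of 6: 18 -> fragment 3 completed (3 total).
3 fragment(s) completed, covering template[0:18] (3 x 6 = 18). The next fragment, fragment 4, covers template[18:24], so it starts at position 18.

Answer: 18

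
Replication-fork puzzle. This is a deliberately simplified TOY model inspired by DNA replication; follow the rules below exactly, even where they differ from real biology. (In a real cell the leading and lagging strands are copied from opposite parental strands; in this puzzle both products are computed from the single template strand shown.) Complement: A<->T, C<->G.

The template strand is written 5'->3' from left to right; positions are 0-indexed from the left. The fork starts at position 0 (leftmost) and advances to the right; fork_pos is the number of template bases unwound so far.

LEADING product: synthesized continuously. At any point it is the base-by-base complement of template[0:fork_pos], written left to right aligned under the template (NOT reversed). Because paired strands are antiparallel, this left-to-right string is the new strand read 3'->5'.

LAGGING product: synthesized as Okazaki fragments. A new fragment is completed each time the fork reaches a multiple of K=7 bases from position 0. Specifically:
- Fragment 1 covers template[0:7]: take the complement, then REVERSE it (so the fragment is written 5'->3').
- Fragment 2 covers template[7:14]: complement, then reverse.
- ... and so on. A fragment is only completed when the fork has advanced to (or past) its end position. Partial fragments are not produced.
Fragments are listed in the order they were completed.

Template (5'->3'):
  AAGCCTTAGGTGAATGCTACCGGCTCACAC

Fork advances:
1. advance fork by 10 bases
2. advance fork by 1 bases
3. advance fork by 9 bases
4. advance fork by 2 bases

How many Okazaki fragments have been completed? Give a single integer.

Answer: 3

Derivation:
Step 1: advance 10 -> fork_pos = 0 + 10 = 10. Reached multiple(s) of 7: 7 -> fragment 1 completed (1 total).
Step 2: advance 1 -> fork_pos = 10 + 1 = 11. Next multiple of 7 is 14 (not reached); still 1 fragment(s).
Step 3: advance 9 -> fork_pos = 11 + 9 = 20. Reached multiple(s) of 7: 14 -> fragment 2 completed (2 total).
Step 4: advance 2 -> fork_pos = 20 + 2 = 22. Reached multiple(s) of 7: 21 -> fragment 3 completed (3 total).
Check: final fork_pos = 22; the multiples of 7 that are <= 22 are 7..21 -> 22 // 7 = 3 completed fragment(s).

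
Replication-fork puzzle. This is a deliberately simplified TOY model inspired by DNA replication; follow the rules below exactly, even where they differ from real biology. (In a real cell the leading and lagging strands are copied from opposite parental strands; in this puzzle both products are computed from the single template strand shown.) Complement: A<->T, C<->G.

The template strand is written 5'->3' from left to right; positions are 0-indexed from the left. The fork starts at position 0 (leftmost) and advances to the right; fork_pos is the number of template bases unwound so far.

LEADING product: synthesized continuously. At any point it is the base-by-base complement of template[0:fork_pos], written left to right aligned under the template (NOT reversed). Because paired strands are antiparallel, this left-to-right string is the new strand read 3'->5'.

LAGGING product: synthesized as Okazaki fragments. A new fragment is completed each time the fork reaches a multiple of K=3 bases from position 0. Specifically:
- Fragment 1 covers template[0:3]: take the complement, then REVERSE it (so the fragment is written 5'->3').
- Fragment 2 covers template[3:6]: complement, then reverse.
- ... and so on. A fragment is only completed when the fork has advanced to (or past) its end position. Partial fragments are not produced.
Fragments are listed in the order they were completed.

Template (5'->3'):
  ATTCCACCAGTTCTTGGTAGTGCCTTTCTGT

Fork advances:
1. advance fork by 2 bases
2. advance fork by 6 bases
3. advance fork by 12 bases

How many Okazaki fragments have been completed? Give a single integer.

Answer: 6

Derivation:
Step 1: advance 2 -> fork_pos = 0 + 2 = 2. Next multiple of 3 is 3 (not reached); still 0 fragment(s).
Step 2: advance 6 -> fork_pos = 2 + 6 = 8. Reached multiple(s) of 3: 3, 6 -> fragments 1-2 completed (2 total).
Step 3: advance 12 -> fork_pos = 8 + 12 = 20. Reached multiple(s) of 3: 9, 12, 15, 18 -> fragments 3-6 completed (6 total).
Check: final fork_pos = 20; the multiples of 3 that are <= 20 are 3..18 -> 20 // 3 = 6 completed fragment(s).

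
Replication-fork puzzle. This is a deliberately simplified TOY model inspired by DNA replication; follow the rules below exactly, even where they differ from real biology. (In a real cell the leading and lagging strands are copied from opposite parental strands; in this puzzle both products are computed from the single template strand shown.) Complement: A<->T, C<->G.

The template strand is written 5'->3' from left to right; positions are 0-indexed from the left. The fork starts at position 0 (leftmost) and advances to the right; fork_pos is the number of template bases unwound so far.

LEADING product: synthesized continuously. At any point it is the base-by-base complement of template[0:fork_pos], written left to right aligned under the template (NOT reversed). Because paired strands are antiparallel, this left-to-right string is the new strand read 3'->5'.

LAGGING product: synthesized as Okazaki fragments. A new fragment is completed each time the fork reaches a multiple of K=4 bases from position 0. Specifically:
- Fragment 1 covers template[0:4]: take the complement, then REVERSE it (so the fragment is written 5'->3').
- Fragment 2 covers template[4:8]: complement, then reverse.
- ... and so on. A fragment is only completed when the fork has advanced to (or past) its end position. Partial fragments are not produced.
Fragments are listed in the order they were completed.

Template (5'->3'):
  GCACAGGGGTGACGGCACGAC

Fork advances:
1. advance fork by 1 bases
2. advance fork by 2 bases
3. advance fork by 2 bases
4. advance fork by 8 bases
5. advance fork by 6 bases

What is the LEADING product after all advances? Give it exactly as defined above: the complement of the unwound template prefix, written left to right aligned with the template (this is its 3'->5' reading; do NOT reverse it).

Answer: CGTGTCCCCACTGCCGTGC

Derivation:
Step 1: advance 1 -> fork_pos = 0 + 1 = 1.
Step 2: advance 2 -> fork_pos = 1 + 2 = 3.
Step 3: advance 2 -> fork_pos = 3 + 2 = 5.
Step 4: advance 8 -> fork_pos = 5 + 8 = 13.
Step 5: advance 6 -> fork_pos = 13 + 6 = 19.
Unwound prefix: template[0:19] = GCACAGGGGTGACGGCACG
Complement it base by base (A<->T, C<->G), keeping left-to-right order:
  [0:5] GCACA -> CGTGT
  [5:10] GGGGT -> CCCCA
  [10:15] GACGG -> CTGCC
  [15:19] CACG -> GTGC
Concatenate: CGTGTCCCCACTGCCGTGC (length 19; written aligned with the template, i.e. 3'->5').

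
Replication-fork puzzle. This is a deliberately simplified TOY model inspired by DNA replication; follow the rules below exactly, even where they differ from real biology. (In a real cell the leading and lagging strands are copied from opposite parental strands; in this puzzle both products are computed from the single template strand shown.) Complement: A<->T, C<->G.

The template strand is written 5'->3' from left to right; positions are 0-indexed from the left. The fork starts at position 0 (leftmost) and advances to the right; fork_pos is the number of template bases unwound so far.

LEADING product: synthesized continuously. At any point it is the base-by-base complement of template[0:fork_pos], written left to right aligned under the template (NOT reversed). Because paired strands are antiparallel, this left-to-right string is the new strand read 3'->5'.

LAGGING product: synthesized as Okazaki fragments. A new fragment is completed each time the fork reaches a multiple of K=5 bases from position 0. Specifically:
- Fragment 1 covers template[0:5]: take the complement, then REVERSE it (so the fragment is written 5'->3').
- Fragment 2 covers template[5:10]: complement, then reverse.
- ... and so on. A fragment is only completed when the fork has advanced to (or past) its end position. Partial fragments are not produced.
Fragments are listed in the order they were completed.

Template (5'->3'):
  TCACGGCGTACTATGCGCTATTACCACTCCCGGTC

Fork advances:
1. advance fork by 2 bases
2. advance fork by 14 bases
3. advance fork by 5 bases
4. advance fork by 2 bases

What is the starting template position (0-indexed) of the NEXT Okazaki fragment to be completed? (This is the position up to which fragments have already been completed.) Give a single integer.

Step 1: advance 2 -> fork_pos = 0 + 2 = 2. Next multiple of 5 is 5 (not reached); still 0 fragment(s).
Step 2: advance 14 -> fork_pos = 2 + 14 = 16. Reached multiple(s) of 5: 5, 10, 15 -> fragments 1-3 completed (3 total).
Step 3: advance 5 -> fork_pos = 16 + 5 = 21. Reached multiple(s) of 5: 20 -> fragment 4 completed (4 total).
Step 4: advance 2 -> fork_pos = 21 + 2 = 23. Next multiple of 5 is 25 (not reached); still 4 fragment(s).
4 fragment(s) completed, covering template[0:20] (4 x 5 = 20). The next fragment, fragment 5, covers template[20:25], so it starts at position 20.

Answer: 20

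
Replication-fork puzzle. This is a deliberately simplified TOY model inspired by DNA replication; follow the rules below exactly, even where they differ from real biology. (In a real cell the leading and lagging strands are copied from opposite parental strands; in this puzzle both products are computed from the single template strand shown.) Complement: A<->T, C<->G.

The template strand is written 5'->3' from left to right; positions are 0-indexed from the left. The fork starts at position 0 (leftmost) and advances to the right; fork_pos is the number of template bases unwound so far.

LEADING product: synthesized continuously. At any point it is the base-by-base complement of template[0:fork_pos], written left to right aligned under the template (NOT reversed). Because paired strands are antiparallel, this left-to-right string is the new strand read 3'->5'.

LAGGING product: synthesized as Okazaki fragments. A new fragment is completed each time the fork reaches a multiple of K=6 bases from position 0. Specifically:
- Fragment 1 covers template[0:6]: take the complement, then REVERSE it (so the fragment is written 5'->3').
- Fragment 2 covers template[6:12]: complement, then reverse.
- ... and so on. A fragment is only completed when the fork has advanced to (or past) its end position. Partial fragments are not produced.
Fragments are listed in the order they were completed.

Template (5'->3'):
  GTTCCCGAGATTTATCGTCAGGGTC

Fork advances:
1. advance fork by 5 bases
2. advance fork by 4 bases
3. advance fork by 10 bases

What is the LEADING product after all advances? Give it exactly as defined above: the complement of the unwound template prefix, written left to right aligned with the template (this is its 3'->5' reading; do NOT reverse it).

Step 1: advance 5 -> fork_pos = 0 + 5 = 5.
Step 2: advance 4 -> fork_pos = 5 + 4 = 9.
Step 3: advance 10 -> fork_pos = 9 + 10 = 19.
Unwound prefix: template[0:19] = GTTCCCGAGATTTATCGTC
Complement it base by base (A<->T, C<->G), keeping left-to-right order:
  [0:5] GTTCC -> CAAGG
  [5:10] CGAGA -> GCTCT
  [10:15] TTTAT -> AAATA
  [15:19] CGTC -> GCAG
Concatenate: CAAGGGCTCTAAATAGCAG (length 19; written aligned with the template, i.e. 3'->5').

Answer: CAAGGGCTCTAAATAGCAG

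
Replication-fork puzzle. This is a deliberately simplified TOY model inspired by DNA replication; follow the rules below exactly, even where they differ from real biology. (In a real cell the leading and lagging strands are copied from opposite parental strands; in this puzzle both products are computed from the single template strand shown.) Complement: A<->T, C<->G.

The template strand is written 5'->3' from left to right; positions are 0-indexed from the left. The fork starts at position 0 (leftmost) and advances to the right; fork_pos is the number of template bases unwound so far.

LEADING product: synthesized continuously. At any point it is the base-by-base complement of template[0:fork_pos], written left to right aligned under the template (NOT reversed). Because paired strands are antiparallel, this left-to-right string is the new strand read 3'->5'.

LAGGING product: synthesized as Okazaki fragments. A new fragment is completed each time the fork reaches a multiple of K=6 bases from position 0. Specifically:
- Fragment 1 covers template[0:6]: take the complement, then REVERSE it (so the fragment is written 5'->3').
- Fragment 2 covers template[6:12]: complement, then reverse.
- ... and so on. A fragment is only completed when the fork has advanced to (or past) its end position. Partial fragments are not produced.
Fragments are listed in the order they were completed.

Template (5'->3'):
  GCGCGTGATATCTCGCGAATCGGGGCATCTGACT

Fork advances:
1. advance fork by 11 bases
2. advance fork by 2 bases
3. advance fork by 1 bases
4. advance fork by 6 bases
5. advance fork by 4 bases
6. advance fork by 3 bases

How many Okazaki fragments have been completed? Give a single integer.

Answer: 4

Derivation:
Step 1: advance 11 -> fork_pos = 0 + 11 = 11. Reached multiple(s) of 6: 6 -> fragment 1 completed (1 total).
Step 2: advance 2 -> fork_pos = 11 + 2 = 13. Reached multiple(s) of 6: 12 -> fragment 2 completed (2 total).
Step 3: advance 1 -> fork_pos = 13 + 1 = 14. Next multiple of 6 is 18 (not reached); still 2 fragment(s).
Step 4: advance 6 -> fork_pos = 14 + 6 = 20. Reached multiple(s) of 6: 18 -> fragment 3 completed (3 total).
Step 5: advance 4 -> fork_pos = 20 + 4 = 24. Reached multiple(s) of 6: 24 -> fragment 4 completed (4 total).
Step 6: advance 3 -> fork_pos = 24 + 3 = 27. Next multiple of 6 is 30 (not reached); still 4 fragment(s).
Check: final fork_pos = 27; the multiples of 6 that are <= 27 are 6..24 -> 27 // 6 = 4 completed fragment(s).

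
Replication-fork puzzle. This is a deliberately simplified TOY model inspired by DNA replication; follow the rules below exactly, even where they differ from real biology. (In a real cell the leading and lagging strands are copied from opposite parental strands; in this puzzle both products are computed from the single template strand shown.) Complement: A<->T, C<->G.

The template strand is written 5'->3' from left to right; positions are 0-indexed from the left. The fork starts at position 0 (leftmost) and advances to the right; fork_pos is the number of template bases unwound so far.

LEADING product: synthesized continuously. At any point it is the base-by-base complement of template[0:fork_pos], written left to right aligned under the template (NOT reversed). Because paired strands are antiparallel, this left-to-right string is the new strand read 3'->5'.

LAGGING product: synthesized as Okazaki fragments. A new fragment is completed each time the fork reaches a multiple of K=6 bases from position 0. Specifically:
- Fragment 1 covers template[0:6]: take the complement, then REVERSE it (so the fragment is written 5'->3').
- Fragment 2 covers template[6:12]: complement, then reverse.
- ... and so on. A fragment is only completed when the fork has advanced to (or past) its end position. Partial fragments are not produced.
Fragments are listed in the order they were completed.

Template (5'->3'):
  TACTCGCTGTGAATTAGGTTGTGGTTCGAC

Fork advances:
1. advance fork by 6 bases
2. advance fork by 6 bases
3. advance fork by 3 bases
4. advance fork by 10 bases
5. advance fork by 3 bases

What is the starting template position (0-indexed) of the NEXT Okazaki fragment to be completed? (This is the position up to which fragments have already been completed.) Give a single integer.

Answer: 24

Derivation:
Step 1: advance 6 -> fork_pos = 0 + 6 = 6. Reached multiple(s) of 6: 6 -> fragment 1 completed (1 total).
Step 2: advance 6 -> fork_pos = 6 + 6 = 12. Reached multiple(s) of 6: 12 -> fragment 2 completed (2 total).
Step 3: advance 3 -> fork_pos = 12 + 3 = 15. Next multiple of 6 is 18 (not reached); still 2 fragment(s).
Step 4: advance 10 -> fork_pos = 15 + 10 = 25. Reached multiple(s) of 6: 18, 24 -> fragments 3-4 completed (4 total).
Step 5: advance 3 -> fork_pos = 25 + 3 = 28. Next multiple of 6 is 30 (not reached); still 4 fragment(s).
4 fragment(s) completed, covering template[0:24] (4 x 6 = 24). The next fragment, fragment 5, covers template[24:30], so it starts at position 24.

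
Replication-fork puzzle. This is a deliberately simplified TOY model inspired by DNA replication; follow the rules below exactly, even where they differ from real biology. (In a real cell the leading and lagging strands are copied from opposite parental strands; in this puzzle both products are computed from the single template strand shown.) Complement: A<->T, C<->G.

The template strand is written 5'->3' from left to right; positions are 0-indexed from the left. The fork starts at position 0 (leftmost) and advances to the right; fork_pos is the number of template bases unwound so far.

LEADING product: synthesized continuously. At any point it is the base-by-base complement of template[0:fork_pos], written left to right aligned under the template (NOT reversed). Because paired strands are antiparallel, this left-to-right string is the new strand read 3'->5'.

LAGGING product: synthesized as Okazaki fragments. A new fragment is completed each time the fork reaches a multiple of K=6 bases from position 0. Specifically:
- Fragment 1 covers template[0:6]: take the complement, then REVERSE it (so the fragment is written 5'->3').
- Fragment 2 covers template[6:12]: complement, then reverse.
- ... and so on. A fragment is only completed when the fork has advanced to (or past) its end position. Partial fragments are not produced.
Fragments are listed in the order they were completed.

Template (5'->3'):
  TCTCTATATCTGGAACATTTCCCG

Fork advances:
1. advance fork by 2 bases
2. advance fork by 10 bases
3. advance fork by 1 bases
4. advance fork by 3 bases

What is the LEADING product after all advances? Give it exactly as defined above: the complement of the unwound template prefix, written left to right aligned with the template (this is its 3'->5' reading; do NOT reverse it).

Step 1: advance 2 -> fork_pos = 0 + 2 = 2.
Step 2: advance 10 -> fork_pos = 2 + 10 = 12.
Step 3: advance 1 -> fork_pos = 12 + 1 = 13.
Step 4: advance 3 -> fork_pos = 13 + 3 = 16.
Unwound prefix: template[0:16] = TCTCTATATCTGGAAC
Complement it base by base (A<->T, C<->G), keeping left-to-right order:
  [0:5] TCTCT -> AGAGA
  [5:10] ATATC -> TATAG
  [10:15] TGGAA -> ACCTT
  [15:16] C -> G
Concatenate: AGAGATATAGACCTTG (length 16; written aligned with the template, i.e. 3'->5').

Answer: AGAGATATAGACCTTG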